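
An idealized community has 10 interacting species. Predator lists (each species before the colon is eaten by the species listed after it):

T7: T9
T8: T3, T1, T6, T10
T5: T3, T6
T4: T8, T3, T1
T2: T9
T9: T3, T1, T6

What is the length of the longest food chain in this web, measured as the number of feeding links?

One longest chain: T7 → T9 → T3.
It has 3 species and 2 links.

2 links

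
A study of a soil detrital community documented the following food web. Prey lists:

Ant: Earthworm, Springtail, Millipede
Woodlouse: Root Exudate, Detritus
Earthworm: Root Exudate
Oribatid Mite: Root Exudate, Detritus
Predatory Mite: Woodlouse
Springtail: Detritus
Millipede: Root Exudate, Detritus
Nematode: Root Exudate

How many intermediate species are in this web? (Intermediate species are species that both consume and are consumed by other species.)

Intermediate species (has both prey and predators): Earthworm, Woodlouse, Springtail, Millipede.
Count: 4.

4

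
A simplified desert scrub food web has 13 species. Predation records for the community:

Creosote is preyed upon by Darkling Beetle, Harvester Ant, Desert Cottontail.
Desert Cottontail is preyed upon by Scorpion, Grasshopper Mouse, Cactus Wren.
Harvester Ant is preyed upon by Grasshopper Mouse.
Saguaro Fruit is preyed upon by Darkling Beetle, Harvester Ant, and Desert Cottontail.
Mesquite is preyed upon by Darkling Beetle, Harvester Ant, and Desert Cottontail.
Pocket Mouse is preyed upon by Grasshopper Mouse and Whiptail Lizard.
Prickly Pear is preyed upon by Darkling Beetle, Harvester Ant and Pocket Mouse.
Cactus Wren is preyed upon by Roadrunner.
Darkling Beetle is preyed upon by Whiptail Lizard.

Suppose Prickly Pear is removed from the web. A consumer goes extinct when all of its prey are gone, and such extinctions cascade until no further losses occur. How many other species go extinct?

Remove Prickly Pear.
Round 1: Pocket Mouse (all prey gone) → extinct.
No further losses. Total secondary extinctions: 1.

1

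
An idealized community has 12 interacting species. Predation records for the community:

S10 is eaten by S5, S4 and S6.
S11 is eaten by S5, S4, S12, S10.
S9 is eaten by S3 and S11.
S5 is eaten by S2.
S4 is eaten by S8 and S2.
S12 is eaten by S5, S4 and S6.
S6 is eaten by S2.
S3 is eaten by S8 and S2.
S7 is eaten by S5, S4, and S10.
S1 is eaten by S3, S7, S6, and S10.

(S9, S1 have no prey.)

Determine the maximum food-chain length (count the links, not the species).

4 links

One longest chain: S9 → S11 → S12 → S4 → S8.
It has 5 species and 4 links.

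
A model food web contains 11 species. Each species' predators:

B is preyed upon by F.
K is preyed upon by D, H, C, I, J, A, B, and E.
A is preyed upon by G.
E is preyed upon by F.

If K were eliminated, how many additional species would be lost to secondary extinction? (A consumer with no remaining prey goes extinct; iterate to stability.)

Remove K.
Round 1: C (all prey gone), A (all prey gone), I (all prey gone), J (all prey gone), H (all prey gone), D (all prey gone), E (all prey gone), B (all prey gone) → extinct.
Round 2: F (all prey gone), G (all prey gone) → extinct.
No further losses. Total secondary extinctions: 10.

10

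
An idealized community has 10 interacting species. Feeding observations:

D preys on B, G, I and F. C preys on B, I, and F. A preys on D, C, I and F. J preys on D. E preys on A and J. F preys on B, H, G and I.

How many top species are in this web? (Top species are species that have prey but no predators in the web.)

1

Top species (has prey, but nothing eats it): E.
Count: 1.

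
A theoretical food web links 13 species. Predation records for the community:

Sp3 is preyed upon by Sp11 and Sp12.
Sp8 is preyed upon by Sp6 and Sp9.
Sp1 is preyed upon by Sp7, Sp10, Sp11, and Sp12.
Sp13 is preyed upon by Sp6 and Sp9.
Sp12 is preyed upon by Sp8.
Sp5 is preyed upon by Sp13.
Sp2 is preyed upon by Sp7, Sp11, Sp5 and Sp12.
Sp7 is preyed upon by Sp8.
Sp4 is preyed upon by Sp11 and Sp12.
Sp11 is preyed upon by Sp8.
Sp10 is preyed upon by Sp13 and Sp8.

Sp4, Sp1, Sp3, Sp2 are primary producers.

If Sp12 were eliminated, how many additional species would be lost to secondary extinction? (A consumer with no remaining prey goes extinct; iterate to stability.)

Remove Sp12.
Every predator of it retains at least one other prey: Sp8 still has Sp11, Sp7, Sp10.
No consumer loses all prey, so no secondary extinctions occur.

0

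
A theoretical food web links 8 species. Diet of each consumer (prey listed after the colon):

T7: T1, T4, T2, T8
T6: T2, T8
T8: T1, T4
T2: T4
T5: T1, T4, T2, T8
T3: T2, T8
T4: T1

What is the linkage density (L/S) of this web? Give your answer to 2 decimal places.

L/S = 2.00

There are L = 16 links among S = 8 species.
L/S = 16/8 = 2.0000 ≈ 2.00.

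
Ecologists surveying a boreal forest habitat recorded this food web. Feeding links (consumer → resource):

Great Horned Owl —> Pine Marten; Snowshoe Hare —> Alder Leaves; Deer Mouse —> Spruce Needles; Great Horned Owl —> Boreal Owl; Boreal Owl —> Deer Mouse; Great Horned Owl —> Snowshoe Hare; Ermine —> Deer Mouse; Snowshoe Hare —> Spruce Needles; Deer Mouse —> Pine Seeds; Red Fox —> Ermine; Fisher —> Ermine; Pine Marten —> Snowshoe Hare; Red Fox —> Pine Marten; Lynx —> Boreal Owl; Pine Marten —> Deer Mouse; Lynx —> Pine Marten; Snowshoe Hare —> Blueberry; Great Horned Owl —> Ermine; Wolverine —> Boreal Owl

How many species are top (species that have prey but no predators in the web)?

5

Top species (has prey, but nothing eats it): Lynx, Fisher, Great Horned Owl, Red Fox, Wolverine.
Count: 5.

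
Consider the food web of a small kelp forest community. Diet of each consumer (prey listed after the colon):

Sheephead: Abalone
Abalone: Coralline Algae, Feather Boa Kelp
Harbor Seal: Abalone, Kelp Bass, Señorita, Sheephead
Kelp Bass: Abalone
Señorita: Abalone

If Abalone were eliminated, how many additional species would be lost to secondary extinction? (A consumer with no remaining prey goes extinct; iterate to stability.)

4

Remove Abalone.
Round 1: Kelp Bass (all prey gone), Señorita (all prey gone), Sheephead (all prey gone) → extinct.
Round 2: Harbor Seal (all prey gone) → extinct.
No further losses. Total secondary extinctions: 4.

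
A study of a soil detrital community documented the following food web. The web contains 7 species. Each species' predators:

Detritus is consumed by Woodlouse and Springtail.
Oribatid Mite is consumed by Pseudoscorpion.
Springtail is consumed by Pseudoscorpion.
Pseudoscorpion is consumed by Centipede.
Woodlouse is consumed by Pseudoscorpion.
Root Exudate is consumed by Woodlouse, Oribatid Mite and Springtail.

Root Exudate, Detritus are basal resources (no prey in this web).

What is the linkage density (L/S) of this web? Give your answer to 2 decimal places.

There are L = 9 links among S = 7 species.
L/S = 9/7 = 1.2857 ≈ 1.29.

L/S = 1.29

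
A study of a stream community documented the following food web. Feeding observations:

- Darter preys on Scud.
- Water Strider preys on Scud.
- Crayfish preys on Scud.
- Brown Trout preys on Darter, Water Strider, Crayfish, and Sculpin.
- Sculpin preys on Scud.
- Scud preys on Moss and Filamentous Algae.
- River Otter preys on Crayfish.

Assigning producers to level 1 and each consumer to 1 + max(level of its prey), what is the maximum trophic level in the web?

Producers (level 1): Moss, Filamentous Algae.
Moss → Scud → Crayfish → River Otter gives River Otter level 4.
No species has a prey at level 4, so no species reaches level 5.

4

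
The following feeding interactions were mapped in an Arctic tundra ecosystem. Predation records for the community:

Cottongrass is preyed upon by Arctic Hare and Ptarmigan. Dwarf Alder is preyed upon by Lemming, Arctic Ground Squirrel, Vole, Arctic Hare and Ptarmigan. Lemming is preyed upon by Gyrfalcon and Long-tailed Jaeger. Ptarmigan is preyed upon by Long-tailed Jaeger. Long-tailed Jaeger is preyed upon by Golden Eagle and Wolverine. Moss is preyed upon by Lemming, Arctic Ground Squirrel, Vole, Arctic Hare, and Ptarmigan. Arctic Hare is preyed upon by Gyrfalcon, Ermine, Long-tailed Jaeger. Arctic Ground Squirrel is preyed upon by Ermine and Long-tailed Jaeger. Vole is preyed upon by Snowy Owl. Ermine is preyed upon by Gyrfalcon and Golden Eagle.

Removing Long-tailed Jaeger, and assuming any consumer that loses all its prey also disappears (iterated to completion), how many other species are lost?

1

Remove Long-tailed Jaeger.
Round 1: Wolverine (all prey gone) → extinct.
No further losses. Total secondary extinctions: 1.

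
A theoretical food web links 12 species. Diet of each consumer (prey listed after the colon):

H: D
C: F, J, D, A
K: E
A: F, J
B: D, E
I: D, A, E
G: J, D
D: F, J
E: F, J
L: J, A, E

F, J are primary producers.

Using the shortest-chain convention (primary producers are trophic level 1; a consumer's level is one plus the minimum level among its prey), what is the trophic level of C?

F is a producer → level 1.
C eats F → level 2.

Trophic level 2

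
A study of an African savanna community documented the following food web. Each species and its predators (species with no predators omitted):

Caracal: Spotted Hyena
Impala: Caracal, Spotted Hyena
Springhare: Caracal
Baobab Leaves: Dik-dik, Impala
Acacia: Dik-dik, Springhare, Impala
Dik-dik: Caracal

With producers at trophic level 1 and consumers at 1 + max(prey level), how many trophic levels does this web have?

4

Producers (level 1): Baobab Leaves, Acacia.
Baobab Leaves → Dik-dik → Caracal → Spotted Hyena gives Spotted Hyena level 4.
No species has a prey at level 4, so no species reaches level 5.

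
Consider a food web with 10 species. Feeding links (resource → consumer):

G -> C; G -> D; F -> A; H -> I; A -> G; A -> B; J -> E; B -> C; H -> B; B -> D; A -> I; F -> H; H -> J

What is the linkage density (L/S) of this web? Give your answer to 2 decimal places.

L/S = 1.30

There are L = 13 links among S = 10 species.
L/S = 13/10 = 1.3000 ≈ 1.30.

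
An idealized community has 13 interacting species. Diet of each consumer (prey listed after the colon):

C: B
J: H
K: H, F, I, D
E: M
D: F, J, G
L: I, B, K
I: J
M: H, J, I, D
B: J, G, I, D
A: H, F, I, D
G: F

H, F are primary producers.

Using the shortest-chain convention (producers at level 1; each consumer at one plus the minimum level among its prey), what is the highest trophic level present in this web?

Producers (level 1): H, F.
Following each consumer down to its lowest-level prey: H → J → B → C (levels 1 through 4).
All prey of C (B 3) are at level 3 or above, so C is at level 1 + 3 = 4.
Every consumer has at least one prey at level 3 or below, so none exceeds level 4.

4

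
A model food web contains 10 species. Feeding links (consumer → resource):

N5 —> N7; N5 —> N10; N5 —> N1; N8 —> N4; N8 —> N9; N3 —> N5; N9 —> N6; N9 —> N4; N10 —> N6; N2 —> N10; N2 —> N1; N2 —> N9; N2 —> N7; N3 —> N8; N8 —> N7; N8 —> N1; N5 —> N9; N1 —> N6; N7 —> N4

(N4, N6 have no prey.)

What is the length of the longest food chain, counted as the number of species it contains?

4 species

One longest chain: N4 → N7 → N8 → N3.
It has 4 species and 3 links.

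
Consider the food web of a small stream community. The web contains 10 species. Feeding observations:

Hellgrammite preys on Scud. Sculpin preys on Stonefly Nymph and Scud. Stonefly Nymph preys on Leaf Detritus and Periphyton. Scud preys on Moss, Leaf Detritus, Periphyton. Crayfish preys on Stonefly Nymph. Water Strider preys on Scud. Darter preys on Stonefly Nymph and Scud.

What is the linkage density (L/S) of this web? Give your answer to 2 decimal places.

There are L = 12 links among S = 10 species.
L/S = 12/10 = 1.2000 ≈ 1.20.

L/S = 1.20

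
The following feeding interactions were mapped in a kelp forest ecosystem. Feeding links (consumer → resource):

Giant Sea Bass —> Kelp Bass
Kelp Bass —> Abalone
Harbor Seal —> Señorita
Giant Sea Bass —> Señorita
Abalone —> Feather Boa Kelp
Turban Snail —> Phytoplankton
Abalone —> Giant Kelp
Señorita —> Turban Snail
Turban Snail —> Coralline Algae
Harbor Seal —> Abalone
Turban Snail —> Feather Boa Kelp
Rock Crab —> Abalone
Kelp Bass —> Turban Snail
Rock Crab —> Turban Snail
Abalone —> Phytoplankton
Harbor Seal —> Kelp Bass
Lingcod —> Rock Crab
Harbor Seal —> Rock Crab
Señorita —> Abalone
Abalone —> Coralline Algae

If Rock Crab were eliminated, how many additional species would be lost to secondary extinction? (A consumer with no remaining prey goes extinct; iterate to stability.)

Remove Rock Crab.
Round 1: Lingcod (all prey gone) → extinct.
No further losses. Total secondary extinctions: 1.

1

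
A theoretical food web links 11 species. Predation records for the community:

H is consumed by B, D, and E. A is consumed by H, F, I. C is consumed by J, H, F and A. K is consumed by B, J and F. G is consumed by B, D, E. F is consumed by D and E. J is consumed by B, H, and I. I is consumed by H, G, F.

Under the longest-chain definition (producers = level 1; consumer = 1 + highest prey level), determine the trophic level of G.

C is a producer → level 1.
A eats C → level 2.
I eats A (level 2); other prey at levels: J 2 → level 3.
G eats I → level 4.

Trophic level 4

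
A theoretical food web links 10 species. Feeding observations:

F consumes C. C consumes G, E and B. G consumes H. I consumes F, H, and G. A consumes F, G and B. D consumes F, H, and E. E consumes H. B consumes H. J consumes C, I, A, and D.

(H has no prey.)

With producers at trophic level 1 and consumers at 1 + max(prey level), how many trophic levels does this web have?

6

Producers (level 1): H.
H → E → C → F → I → J gives J level 6.
No species has a prey at level 6, so no species reaches level 7.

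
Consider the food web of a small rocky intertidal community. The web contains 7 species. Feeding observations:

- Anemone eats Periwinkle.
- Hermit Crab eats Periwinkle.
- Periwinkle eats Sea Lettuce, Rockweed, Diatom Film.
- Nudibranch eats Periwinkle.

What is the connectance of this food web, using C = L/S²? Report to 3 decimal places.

C = 0.122

The web has S = 7 species and L = 6 feeding links.
C = L / S² = 6 / 49 = 0.1224 ≈ 0.122.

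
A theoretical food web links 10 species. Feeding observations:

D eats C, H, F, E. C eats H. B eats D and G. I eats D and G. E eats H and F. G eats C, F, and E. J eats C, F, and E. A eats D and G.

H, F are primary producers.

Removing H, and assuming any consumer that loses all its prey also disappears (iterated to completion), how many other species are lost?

Remove H.
Round 1: C (all prey gone) → extinct.
No further losses. Total secondary extinctions: 1.

1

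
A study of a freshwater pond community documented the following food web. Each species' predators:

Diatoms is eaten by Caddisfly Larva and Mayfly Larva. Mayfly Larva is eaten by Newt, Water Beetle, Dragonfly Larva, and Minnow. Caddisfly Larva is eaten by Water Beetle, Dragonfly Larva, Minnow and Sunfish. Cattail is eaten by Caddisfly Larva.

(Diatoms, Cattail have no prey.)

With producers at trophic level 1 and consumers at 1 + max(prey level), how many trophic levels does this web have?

Producers (level 1): Diatoms, Cattail.
Diatoms → Caddisfly Larva → Sunfish gives Sunfish level 3.
No species has a prey at level 3, so no species reaches level 4.

3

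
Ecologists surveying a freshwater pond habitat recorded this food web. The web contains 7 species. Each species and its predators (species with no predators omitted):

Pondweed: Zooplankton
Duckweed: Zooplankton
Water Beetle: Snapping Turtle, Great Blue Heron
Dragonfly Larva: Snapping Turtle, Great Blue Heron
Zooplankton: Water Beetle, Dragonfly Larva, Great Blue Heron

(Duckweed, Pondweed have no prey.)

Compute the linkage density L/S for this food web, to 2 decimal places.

There are L = 9 links among S = 7 species.
L/S = 9/7 = 1.2857 ≈ 1.29.

L/S = 1.29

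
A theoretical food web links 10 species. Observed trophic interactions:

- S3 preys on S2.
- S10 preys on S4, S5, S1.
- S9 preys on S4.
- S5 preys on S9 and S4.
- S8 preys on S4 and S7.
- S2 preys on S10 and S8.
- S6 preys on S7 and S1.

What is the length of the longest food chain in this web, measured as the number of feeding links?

One longest chain: S4 → S9 → S5 → S10 → S2 → S3.
It has 6 species and 5 links.

5 links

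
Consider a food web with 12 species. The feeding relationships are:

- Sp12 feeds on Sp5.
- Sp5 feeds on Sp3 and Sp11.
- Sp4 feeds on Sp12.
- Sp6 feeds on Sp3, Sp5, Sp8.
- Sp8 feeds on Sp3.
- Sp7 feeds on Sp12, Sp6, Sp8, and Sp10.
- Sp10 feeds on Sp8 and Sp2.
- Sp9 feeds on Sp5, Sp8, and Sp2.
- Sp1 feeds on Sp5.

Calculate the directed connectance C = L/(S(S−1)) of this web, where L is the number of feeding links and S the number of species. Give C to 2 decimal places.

C = 0.14

The web has S = 12 species and L = 18 feeding links.
C = L / (S(S−1)) = 18 / 132 = 0.1364 ≈ 0.14.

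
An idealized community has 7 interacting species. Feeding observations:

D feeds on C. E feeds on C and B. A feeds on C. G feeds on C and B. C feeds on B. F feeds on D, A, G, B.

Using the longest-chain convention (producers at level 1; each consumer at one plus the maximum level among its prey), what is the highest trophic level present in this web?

4

Producers (level 1): B.
B → C → D → F gives F level 4.
No species has a prey at level 4, so no species reaches level 5.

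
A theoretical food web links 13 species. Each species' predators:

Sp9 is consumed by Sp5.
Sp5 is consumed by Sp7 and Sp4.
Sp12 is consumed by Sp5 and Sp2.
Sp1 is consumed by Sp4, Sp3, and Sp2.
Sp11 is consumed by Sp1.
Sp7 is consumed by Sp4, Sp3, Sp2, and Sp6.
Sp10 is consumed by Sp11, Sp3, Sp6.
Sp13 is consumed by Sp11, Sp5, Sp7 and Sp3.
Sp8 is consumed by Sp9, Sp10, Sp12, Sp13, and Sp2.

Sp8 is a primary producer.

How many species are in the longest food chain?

One longest chain: Sp8 → Sp10 → Sp11 → Sp1 → Sp3.
It has 5 species and 4 links.

5 species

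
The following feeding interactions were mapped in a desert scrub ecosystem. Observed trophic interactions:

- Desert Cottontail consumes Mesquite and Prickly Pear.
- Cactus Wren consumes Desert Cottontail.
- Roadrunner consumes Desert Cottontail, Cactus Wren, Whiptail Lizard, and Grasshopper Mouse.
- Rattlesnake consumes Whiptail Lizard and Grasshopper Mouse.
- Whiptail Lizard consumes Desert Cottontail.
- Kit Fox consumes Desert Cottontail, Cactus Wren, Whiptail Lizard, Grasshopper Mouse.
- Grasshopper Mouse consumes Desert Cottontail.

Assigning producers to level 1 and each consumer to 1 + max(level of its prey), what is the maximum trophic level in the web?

Producers (level 1): Mesquite, Prickly Pear.
Mesquite → Desert Cottontail → Whiptail Lizard → Kit Fox gives Kit Fox level 4.
No species has a prey at level 4, so no species reaches level 5.

4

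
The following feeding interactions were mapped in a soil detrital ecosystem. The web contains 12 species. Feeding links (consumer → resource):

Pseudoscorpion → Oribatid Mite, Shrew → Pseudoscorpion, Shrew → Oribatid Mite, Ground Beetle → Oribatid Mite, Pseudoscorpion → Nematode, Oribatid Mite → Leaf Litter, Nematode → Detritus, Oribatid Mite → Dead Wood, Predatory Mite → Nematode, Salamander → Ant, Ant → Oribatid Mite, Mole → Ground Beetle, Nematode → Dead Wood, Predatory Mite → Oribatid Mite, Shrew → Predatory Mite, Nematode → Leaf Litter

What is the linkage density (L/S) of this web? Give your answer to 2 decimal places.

L/S = 1.33

There are L = 16 links among S = 12 species.
L/S = 16/12 = 1.3333 ≈ 1.33.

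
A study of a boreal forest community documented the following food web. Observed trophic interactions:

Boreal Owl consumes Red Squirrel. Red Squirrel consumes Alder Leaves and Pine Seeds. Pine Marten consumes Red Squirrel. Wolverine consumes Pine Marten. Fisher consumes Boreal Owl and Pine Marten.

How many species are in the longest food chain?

One longest chain: Pine Seeds → Red Squirrel → Pine Marten → Wolverine.
It has 4 species and 3 links.

4 species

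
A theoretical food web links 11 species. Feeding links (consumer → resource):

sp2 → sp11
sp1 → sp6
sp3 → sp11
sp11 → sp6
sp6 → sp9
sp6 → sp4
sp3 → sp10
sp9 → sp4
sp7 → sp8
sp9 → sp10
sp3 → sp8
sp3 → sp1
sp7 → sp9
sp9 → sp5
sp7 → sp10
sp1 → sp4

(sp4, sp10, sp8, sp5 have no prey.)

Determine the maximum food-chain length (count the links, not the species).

One longest chain: sp4 → sp9 → sp6 → sp11 → sp3.
It has 5 species and 4 links.

4 links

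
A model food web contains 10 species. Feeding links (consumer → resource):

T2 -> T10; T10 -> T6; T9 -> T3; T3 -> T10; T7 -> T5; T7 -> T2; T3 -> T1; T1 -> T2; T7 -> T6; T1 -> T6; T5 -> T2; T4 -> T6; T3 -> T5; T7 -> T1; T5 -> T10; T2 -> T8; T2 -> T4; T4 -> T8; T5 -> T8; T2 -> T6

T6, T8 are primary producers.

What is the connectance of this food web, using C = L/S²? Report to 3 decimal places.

C = 0.200

The web has S = 10 species and L = 20 feeding links.
C = L / S² = 20 / 100 = 0.2000 ≈ 0.200.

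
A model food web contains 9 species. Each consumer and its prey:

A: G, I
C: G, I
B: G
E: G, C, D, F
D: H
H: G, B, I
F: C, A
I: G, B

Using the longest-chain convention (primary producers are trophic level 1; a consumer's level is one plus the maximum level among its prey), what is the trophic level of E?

Trophic level 6

G is a producer → level 1.
B eats G → level 2.
I eats B (level 2); other prey at levels: G 1 → level 3.
H eats I (level 3); other prey at levels: G 1, B 2 → level 4.
D eats H → level 5.
E eats D (level 5); other prey at levels: G 1, C 4, F 5 → level 6.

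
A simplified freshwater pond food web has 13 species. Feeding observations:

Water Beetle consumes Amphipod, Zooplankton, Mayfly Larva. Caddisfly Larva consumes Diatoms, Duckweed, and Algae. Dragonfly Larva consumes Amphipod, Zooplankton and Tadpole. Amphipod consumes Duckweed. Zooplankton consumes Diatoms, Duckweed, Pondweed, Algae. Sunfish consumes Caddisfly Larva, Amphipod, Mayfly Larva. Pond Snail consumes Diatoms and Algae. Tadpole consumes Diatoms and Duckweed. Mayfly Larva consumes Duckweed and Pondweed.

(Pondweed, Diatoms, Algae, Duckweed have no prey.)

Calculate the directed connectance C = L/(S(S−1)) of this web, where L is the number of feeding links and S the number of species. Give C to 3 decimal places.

C = 0.147

The web has S = 13 species and L = 23 feeding links.
C = L / (S(S−1)) = 23 / 156 = 0.1474 ≈ 0.147.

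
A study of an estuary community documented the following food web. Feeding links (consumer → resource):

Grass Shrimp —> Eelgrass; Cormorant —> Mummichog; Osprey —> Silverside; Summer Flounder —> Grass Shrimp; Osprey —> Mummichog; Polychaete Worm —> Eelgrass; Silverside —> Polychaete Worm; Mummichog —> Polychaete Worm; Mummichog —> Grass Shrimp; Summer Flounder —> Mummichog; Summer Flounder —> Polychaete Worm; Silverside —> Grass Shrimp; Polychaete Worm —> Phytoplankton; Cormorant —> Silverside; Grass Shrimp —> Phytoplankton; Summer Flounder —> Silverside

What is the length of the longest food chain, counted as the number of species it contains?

4 species

One longest chain: Eelgrass → Grass Shrimp → Mummichog → Osprey.
It has 4 species and 3 links.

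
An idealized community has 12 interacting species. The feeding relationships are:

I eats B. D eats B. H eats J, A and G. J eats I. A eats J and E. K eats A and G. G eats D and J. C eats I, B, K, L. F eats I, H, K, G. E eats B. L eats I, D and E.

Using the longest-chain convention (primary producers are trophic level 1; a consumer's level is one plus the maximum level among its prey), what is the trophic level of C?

B is a producer → level 1.
I eats B → level 2.
J eats I → level 3.
G eats J (level 3); other prey at levels: D 2 → level 4.
K eats G (level 4); other prey at levels: A 4 → level 5.
C eats K (level 5); other prey at levels: B 1, I 2, L 3 → level 6.

Trophic level 6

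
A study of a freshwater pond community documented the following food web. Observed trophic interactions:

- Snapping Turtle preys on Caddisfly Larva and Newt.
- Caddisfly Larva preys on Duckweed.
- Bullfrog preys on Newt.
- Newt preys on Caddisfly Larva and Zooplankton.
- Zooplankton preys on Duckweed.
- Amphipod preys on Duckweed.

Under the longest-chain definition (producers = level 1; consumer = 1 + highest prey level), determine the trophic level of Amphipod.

Trophic level 2

Duckweed is a producer → level 1.
Amphipod eats Duckweed → level 2.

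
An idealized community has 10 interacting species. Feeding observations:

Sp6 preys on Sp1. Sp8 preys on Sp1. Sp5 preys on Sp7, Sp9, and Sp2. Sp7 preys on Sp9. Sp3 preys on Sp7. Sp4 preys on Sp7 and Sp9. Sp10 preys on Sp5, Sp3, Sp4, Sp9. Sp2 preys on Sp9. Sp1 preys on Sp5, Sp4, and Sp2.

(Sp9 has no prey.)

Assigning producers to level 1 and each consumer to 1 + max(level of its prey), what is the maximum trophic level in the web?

5

Producers (level 1): Sp9.
Sp9 → Sp7 → Sp4 → Sp1 → Sp8 gives Sp8 level 5.
No species has a prey at level 5, so no species reaches level 6.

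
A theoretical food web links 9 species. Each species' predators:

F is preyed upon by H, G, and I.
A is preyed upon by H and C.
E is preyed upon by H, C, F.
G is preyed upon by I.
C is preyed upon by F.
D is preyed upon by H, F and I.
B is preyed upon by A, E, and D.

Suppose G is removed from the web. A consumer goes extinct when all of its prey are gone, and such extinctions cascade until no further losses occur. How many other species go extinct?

0

Remove G.
Every predator of it retains at least one other prey: I still has D, F.
No consumer loses all prey, so no secondary extinctions occur.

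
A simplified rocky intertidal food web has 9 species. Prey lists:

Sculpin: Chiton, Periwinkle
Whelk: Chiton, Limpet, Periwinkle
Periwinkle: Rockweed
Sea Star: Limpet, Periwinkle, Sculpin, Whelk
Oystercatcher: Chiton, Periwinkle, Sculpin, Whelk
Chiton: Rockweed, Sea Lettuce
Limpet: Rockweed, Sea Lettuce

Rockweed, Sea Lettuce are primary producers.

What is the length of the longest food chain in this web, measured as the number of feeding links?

One longest chain: Rockweed → Chiton → Sculpin → Oystercatcher.
It has 4 species and 3 links.

3 links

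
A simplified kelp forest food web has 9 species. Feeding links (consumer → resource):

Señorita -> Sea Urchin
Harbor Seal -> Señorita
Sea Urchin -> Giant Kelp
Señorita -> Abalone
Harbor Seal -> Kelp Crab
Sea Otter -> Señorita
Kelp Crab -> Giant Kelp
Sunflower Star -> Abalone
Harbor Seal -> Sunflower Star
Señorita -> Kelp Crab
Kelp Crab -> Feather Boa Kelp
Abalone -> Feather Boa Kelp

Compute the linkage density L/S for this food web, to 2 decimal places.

There are L = 12 links among S = 9 species.
L/S = 12/9 = 1.3333 ≈ 1.33.

L/S = 1.33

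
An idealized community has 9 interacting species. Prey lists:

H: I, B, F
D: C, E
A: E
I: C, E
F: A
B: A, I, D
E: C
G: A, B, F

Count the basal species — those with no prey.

Basal species (no prey listed): C.
Count: 1.

1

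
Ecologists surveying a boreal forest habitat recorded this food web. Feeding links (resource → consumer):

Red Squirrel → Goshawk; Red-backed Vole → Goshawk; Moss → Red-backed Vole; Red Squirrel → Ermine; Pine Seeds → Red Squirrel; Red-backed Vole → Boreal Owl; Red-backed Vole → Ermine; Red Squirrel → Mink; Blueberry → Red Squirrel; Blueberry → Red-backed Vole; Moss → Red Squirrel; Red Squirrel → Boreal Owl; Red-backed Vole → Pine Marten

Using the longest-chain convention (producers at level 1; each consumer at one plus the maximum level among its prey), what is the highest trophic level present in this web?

3

Producers (level 1): Pine Seeds, Blueberry, Moss.
Pine Seeds → Red Squirrel → Ermine gives Ermine level 3.
No species has a prey at level 3, so no species reaches level 4.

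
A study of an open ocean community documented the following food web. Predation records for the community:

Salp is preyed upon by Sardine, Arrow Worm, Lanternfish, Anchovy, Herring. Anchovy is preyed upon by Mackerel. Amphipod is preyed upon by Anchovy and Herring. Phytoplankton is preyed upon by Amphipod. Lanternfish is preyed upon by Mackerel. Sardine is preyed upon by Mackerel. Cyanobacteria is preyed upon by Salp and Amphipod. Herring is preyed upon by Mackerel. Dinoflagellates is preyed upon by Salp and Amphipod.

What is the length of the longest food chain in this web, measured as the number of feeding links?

One longest chain: Dinoflagellates → Salp → Sardine → Mackerel.
It has 4 species and 3 links.

3 links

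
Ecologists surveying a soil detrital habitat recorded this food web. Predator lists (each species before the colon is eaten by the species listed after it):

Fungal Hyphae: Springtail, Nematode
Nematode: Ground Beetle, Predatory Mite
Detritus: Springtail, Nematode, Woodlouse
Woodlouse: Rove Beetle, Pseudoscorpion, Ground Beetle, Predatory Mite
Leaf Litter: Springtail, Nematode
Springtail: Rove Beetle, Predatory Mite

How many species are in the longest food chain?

3 species

One longest chain: Detritus → Springtail → Rove Beetle.
It has 3 species and 2 links.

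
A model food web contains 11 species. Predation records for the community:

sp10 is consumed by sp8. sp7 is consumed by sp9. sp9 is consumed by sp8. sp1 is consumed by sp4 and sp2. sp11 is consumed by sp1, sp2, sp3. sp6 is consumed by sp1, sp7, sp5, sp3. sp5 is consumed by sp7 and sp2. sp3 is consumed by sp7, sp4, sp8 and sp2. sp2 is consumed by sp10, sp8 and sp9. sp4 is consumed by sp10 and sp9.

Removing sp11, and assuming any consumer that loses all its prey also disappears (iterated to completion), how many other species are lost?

Remove sp11.
Every predator of it retains at least one other prey: sp1 still has sp6; sp3 still has sp6; sp2 still has sp5, sp1, sp3.
No consumer loses all prey, so no secondary extinctions occur.

0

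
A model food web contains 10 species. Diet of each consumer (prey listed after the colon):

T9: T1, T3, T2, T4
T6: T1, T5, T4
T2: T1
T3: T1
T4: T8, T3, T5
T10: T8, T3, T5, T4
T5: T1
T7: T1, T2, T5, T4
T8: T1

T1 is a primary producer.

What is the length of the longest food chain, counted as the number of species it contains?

One longest chain: T1 → T8 → T4 → T10.
It has 4 species and 3 links.

4 species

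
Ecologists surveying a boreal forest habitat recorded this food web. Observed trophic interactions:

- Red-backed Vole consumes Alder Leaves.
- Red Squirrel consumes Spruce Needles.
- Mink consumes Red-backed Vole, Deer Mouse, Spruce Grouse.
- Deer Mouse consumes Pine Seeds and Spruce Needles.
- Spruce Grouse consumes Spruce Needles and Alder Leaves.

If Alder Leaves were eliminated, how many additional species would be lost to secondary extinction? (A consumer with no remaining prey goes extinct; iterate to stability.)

1

Remove Alder Leaves.
Round 1: Red-backed Vole (all prey gone) → extinct.
No further losses. Total secondary extinctions: 1.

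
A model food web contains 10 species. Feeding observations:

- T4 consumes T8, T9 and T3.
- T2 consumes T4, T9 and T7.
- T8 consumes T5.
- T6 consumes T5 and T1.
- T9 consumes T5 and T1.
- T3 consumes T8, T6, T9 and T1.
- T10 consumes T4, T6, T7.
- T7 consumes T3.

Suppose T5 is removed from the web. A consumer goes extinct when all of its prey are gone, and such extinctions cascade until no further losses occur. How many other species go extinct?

1

Remove T5.
Round 1: T8 (all prey gone) → extinct.
No further losses. Total secondary extinctions: 1.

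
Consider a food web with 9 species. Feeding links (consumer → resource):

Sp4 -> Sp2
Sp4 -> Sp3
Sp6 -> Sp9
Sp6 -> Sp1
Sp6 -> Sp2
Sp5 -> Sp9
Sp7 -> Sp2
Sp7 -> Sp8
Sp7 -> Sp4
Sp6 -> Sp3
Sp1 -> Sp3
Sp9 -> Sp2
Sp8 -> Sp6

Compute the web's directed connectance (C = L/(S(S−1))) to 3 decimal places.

The web has S = 9 species and L = 13 feeding links.
C = L / (S(S−1)) = 13 / 72 = 0.1806 ≈ 0.181.

C = 0.181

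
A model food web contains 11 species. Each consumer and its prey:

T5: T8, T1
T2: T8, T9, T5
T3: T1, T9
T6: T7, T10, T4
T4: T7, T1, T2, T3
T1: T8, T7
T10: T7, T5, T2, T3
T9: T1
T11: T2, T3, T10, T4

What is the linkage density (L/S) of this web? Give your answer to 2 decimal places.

L/S = 2.27

There are L = 25 links among S = 11 species.
L/S = 25/11 = 2.2727 ≈ 2.27.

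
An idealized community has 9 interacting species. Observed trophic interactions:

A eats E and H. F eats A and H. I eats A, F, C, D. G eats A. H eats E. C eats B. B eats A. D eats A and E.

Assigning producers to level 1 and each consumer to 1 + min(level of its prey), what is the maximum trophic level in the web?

Producers (level 1): E.
Following each consumer down to its lowest-level prey: E → A → B → C (levels 1 through 4).
All prey of C (B 3) are at level 3 or above, so C is at level 1 + 3 = 4.
Every consumer has at least one prey at level 3 or below, so none exceeds level 4.

4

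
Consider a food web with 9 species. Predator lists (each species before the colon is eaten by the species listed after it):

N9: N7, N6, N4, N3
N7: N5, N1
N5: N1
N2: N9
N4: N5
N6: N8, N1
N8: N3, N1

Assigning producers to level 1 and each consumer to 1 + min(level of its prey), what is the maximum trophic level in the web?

Producers (level 1): N2.
Following each consumer down to its lowest-level prey: N2 → N9 → N6 → N8 (levels 1 through 4).
All prey of N8 (N6 3) are at level 3 or above, so N8 is at level 1 + 3 = 4.
Every consumer has at least one prey at level 3 or below, so none exceeds level 4.

4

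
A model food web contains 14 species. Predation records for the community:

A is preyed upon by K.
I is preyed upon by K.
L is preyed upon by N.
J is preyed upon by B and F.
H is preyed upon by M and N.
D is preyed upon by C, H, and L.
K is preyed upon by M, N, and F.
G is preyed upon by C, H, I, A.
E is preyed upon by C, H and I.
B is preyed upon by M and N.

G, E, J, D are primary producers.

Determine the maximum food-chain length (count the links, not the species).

3 links

One longest chain: G → I → K → N.
It has 4 species and 3 links.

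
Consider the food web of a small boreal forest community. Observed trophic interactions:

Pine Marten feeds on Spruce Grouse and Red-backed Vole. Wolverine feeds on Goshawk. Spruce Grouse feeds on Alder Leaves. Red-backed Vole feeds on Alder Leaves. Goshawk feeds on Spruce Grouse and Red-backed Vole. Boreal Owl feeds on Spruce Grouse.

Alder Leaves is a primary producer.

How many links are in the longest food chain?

One longest chain: Alder Leaves → Red-backed Vole → Goshawk → Wolverine.
It has 4 species and 3 links.

3 links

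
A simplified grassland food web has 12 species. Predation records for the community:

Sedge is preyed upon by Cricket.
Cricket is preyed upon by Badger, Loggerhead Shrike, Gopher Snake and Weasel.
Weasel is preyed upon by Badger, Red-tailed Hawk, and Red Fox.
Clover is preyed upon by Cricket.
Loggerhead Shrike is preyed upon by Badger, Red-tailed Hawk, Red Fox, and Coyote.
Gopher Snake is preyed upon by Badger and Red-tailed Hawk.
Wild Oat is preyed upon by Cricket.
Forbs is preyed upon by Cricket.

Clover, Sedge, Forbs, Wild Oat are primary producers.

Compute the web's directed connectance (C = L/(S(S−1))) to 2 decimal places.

C = 0.13

The web has S = 12 species and L = 17 feeding links.
C = L / (S(S−1)) = 17 / 132 = 0.1288 ≈ 0.13.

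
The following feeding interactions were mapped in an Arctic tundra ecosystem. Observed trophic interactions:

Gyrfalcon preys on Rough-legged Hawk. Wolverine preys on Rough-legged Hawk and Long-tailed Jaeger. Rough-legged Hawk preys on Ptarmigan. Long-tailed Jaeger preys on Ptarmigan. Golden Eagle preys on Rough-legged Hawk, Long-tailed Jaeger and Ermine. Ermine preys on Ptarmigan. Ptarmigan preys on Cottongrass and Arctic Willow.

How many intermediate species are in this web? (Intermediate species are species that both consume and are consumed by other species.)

4

Intermediate species (has both prey and predators): Ptarmigan, Rough-legged Hawk, Long-tailed Jaeger, Ermine.
Count: 4.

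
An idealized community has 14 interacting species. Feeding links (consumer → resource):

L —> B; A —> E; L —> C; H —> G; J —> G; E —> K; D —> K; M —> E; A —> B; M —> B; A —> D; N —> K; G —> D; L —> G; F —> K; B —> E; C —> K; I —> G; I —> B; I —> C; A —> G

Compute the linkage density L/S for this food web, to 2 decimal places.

There are L = 21 links among S = 14 species.
L/S = 21/14 = 1.5000 ≈ 1.50.

L/S = 1.50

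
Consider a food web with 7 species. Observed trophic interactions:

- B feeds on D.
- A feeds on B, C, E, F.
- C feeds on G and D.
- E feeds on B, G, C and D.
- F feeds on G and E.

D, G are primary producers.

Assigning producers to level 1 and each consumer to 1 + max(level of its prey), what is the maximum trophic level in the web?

5

Producers (level 1): D, G.
D → B → E → F → A gives A level 5.
No species has a prey at level 5, so no species reaches level 6.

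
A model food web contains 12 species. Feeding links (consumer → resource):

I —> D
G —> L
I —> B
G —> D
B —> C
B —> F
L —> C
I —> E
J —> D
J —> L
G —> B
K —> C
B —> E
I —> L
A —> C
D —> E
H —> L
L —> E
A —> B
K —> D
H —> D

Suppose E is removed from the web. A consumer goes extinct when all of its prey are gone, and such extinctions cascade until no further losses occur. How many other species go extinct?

Remove E.
Round 1: D (all prey gone) → extinct.
No further losses. Total secondary extinctions: 1.

1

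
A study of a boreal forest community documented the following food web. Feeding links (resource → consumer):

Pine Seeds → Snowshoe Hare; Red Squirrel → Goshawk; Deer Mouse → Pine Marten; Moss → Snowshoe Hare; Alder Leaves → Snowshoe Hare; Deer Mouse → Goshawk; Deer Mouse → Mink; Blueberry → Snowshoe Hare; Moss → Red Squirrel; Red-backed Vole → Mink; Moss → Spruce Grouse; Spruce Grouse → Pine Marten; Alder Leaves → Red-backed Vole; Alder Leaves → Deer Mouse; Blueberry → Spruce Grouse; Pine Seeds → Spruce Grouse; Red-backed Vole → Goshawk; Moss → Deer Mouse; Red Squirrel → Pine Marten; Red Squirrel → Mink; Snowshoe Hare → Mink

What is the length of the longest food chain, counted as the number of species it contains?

One longest chain: Alder Leaves → Red-backed Vole → Goshawk.
It has 3 species and 2 links.

3 species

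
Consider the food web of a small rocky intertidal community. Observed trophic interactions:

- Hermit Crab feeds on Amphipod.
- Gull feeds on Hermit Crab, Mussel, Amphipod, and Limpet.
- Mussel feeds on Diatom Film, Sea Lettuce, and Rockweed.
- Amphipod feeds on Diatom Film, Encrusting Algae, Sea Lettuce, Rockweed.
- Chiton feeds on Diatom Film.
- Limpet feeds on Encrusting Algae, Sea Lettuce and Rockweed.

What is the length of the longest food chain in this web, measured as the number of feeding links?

3 links

One longest chain: Sea Lettuce → Amphipod → Hermit Crab → Gull.
It has 4 species and 3 links.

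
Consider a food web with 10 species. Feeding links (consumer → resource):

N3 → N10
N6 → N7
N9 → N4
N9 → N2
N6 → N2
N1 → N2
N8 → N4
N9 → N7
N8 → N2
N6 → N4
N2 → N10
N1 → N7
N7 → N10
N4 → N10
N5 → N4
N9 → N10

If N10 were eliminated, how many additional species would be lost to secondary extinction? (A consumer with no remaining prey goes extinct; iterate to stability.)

9

Remove N10.
Round 1: N4 (all prey gone), N2 (all prey gone), N7 (all prey gone), N3 (all prey gone) → extinct.
Round 2: N6 (all prey gone), N5 (all prey gone), N1 (all prey gone), N9 (all prey gone), N8 (all prey gone) → extinct.
No further losses. Total secondary extinctions: 9.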